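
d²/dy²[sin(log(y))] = -sqrt(2)*sin(log(y) + pi/4)/y^2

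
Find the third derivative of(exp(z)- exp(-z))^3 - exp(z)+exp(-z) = (27*exp(6*z) - 4*exp(4*z) - 4*exp(2*z) + 27)*exp(-3*z)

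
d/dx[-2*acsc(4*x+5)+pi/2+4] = 8/(16*x^2*sqrt(1 - 1/(16*x^2 + 40*x + 25)) + 40*x*sqrt(1 - 1/(16*x^2 + 40*x + 25)) + 25*sqrt(1 - 1/(16*x^2 + 40*x + 25)))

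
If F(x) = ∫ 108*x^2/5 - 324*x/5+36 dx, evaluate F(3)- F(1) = 0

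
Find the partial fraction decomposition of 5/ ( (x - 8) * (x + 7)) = -1/(3*(x + 7)) + 1/(3*(x - 8))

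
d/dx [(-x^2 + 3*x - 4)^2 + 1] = 4*x^3 - 18*x^2 + 34*x - 24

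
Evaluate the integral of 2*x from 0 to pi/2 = pi^2/4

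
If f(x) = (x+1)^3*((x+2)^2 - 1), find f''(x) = 20*x^3 + 84*x^2 + 108*x + 44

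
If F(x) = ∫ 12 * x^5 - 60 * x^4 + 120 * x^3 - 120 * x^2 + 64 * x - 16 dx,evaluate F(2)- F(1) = 4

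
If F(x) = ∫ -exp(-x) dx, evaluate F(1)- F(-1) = -E + exp(-1)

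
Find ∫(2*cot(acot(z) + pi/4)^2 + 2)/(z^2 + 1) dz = (3*z - 1)/(z + 1) + C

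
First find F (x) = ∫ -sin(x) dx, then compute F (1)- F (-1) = 0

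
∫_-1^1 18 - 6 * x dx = 36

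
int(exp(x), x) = exp(x) + C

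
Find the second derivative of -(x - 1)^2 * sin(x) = x^2*sin(x) - 2*x*sin(x) - 4*x*cos(x) - sin(x) + 4*cos(x)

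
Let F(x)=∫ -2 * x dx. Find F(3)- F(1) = -8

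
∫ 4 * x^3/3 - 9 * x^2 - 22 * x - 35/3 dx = x^4/3 - 3*x^3 - 11*x^2 - 35*x/3 + C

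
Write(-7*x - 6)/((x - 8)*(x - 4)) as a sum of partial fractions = 17/(2*(x - 4)) - 31/(2*(x - 8))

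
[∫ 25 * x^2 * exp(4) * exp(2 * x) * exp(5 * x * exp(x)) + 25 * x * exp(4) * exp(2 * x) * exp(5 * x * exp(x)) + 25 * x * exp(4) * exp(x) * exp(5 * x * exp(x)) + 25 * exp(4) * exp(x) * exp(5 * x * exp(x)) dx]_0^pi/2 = -4*exp(4) + (4 + 5*pi*exp(pi/2)/2)*exp(4 + 5*pi*exp(pi/2)/2)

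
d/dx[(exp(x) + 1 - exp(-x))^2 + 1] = (2*exp(4*x) + 2*exp(3*x) + 2*exp(x) - 2)*exp(-2*x)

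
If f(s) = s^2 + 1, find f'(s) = 2*s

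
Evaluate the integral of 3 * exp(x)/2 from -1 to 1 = -3*exp(-1)/2 + 3*E/2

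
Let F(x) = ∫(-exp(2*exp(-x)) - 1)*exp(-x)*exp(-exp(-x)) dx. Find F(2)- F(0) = -E - exp(-exp(-2)) + exp(-1) + exp(exp(-2))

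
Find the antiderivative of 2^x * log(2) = 2^x + C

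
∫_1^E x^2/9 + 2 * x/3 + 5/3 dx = -82/27 + 2*E/3 + (E/3 + 1)^3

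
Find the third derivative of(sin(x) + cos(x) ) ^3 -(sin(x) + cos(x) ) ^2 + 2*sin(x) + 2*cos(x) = -27*sqrt(2)*sin(3*x + pi/4)/2 + 8*cos(2*x) - 7*sqrt(2)*cos(x + pi/4)/2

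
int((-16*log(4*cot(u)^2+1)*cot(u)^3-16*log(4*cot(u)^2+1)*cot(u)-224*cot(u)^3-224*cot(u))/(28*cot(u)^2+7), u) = (log(1 + 4/tan(u)^2)/7 + 4)*log(1 + 4/tan(u)^2) + C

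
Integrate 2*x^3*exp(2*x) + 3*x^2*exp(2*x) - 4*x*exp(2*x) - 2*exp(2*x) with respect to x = x*(x^2 - 2)*exp(2*x) + C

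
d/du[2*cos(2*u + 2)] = -4*sin(2*u + 2)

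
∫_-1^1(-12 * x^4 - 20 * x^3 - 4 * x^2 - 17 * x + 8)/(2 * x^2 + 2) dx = 4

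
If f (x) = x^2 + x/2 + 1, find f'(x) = 2*x + 1/2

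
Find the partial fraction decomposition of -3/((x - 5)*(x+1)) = 1/(2*(x + 1)) - 1/(2*(x - 5))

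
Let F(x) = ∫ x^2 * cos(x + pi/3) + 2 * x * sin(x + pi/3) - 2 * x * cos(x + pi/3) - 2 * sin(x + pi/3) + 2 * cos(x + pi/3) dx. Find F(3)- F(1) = 5*sin(pi/3 + 3) - sin(1 + pi/3)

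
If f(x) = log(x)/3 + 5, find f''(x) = -1/(3*x^2)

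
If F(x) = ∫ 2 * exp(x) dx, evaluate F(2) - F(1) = -2*E + 2*exp(2)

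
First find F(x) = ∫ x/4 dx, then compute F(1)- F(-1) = 0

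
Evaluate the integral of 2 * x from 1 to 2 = 3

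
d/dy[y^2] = 2*y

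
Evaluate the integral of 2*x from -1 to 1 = 0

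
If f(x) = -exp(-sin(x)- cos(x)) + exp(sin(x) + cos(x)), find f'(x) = sqrt(2)*(exp(2*sin(x))*exp(2*cos(x)) + 1)*exp(-sqrt(2)*sin(x + pi/4))*cos(x + pi/4)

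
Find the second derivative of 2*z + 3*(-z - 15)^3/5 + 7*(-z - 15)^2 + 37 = -18*z/5 - 40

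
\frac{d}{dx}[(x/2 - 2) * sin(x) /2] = x*cos(x)/4 + sin(x)/4 - cos(x)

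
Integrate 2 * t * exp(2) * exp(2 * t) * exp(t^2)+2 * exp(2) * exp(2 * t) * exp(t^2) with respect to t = exp(t^2 + 2*t + 2) + C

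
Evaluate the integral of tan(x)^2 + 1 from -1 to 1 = 2*tan(1)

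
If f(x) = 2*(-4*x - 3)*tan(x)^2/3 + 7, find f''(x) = -16*x*tan(x)^4 - 64*x*tan(x)^2/3 - 16*x/3 - 12*tan(x)^4 - 32*tan(x)^3/3 - 16*tan(x)^2 - 32*tan(x)/3 - 4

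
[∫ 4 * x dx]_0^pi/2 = pi^2/2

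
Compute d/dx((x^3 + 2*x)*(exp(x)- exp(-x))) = (x^3*exp(2*x) + x^3 + 3*x^2*exp(2*x) - 3*x^2 + 2*x*exp(2*x) + 2*x + 2*exp(2*x) - 2)*exp(-x)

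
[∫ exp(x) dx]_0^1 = -1 + E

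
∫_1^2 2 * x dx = 3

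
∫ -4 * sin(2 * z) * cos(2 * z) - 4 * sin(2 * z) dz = 4*cos(z)^4 + C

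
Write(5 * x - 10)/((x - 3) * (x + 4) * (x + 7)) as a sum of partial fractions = -3/(2*(x + 7)) + 10/(7*(x + 4)) + 1/(14*(x - 3))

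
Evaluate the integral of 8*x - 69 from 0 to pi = -256 - 5*pi + 4*(8 - pi)^2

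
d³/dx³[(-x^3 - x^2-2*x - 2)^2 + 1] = 120*x^3 + 120*x^2 + 120*x + 48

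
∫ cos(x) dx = sin(x) + C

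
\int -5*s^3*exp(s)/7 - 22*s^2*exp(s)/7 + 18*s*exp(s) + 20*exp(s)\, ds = s*(-5*s^2 - 7*s + 140)*exp(s)/7 + C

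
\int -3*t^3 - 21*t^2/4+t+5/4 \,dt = -3*t^4/4 - 7*t^3/4 + t^2/2 + 5*t/4 + C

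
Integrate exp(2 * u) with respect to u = exp(2*u)/2 + C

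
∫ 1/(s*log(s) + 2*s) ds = log(log(s)/2 + 1) + C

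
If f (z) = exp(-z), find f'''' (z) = exp(-z)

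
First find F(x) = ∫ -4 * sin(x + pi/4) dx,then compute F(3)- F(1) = 4*cos(pi/4 + 3) - 4*cos(pi/4 + 1)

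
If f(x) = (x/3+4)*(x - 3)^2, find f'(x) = x^2 + 4*x - 21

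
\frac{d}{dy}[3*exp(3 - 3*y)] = -9*exp(3 - 3*y)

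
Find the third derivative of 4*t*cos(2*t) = 32*t*sin(2*t) - 48*cos(2*t)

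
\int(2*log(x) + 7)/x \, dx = (log(x) + 7)*log(x) + C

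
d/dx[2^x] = 2^x*log(2)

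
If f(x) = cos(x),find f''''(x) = cos(x)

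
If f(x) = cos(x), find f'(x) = -sin(x)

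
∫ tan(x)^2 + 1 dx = tan(x) + C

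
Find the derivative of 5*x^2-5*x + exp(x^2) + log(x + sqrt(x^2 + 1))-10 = (2*x^3*exp(x^2) + 10*x^3 + 2*x^2*sqrt(x^2 + 1)*exp(x^2) + 10*x^2*sqrt(x^2 + 1) - 5*x^2 - 5*x*sqrt(x^2 + 1) + 2*x*exp(x^2) + 11*x + sqrt(x^2 + 1) - 5)/(x^2 + x*sqrt(x^2 + 1) + 1)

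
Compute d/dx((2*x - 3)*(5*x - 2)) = 20*x - 19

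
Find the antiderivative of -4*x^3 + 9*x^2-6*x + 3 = -x^4 + 3*x^3 - 3*x^2 + 3*x + C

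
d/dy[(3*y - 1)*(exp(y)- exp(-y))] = (3*y*exp(2*y) + 3*y + 2*exp(2*y) - 4)*exp(-y)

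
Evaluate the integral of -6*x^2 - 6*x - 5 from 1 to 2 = -28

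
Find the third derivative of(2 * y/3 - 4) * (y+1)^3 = 16*y - 12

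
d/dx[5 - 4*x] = -4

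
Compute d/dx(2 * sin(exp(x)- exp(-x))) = 2*(exp(2*x) + 1)*exp(-x)*cos(exp(x) - exp(-x))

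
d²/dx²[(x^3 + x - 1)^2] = 30*x^4 + 24*x^2 - 12*x + 2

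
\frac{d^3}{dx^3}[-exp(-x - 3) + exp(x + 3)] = (exp(2*x + 6) + 1)*exp(-x - 3)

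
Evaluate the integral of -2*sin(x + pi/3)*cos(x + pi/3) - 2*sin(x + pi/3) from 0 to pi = -2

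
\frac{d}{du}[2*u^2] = 4*u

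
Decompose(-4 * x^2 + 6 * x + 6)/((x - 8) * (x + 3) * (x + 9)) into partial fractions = -62/(17*(x + 9)) + 8/(11*(x + 3)) - 202/(187*(x - 8))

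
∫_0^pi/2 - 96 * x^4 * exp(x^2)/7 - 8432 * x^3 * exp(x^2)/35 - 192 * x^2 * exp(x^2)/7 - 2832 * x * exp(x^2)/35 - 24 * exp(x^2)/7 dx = (-20 - 4*pi/7)*(-4 + pi/5 + 3*pi^2/2)*exp(pi^2/4) - 80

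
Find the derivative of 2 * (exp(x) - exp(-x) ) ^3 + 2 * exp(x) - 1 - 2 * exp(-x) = (6*exp(6*x) - 4*exp(4*x) - 4*exp(2*x) + 6)*exp(-3*x)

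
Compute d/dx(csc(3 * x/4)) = -3*cot(3*x/4)*csc(3*x/4)/4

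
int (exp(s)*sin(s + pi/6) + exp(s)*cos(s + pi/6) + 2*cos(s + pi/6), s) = (exp(s) + 2)*sin(s + pi/6) + C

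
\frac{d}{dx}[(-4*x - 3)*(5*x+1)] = -40*x - 19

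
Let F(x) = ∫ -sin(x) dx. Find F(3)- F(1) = cos(3) - cos(1)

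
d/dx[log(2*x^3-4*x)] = (3*x^2 - 2)/(x^3 - 2*x)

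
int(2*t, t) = t^2 + C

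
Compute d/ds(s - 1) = 1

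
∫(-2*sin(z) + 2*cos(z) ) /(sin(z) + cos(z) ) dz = 2*log(sin(z + pi/4)) + C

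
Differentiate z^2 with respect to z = 2*z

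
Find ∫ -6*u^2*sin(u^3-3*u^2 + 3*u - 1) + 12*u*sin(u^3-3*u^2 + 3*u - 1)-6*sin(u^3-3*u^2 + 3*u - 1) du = 2*cos((u - 1)^3) + C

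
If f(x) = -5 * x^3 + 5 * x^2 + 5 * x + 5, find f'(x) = -15*x^2 + 10*x + 5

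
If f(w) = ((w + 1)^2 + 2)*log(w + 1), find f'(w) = (2*w^2*log(w + 1) + w^2 + 4*w*log(w + 1) + 2*w + 2*log(w + 1) + 3)/(w + 1)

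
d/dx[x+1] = 1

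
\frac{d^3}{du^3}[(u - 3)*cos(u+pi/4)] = u*sin(u + pi/4) - 3*sqrt(2)*cos(u)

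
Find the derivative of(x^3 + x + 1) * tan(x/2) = x^3/(2*cos(x/2)^2) + 3*x^2*tan(x/2) + x/(2*cos(x/2)^2) + tan(x/2) + 1/(2*cos(x/2)^2)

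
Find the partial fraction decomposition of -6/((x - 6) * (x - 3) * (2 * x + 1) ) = -24/(91*(2*x + 1)) + 2/(7*(x - 3)) - 2/(13*(x - 6))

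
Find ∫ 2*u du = u^2 + C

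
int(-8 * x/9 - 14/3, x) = -4*x^2/9 - 14*x/3 + C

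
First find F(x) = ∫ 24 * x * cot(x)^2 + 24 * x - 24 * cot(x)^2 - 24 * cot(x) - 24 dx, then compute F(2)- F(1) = -24*cot(2)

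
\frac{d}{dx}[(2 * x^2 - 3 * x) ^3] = 48*x^5 - 180*x^4 + 216*x^3 - 81*x^2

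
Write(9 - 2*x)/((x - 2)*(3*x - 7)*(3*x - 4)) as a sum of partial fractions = 19/(6*(3*x - 4)) + 13/(3*(3*x - 7)) - 5/(2*(x - 2))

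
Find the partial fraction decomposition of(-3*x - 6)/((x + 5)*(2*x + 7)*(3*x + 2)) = -36/(221*(3*x + 2)) - 6/(17*(2*x + 7)) + 3/(13*(x + 5))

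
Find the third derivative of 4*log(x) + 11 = 8/x^3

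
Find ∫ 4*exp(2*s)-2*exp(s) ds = 2*(exp(s) - 1)*exp(s) + C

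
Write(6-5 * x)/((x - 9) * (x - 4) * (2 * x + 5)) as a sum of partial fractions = 74/(299*(2*x + 5)) + 14/(65*(x - 4)) - 39/(115*(x - 9))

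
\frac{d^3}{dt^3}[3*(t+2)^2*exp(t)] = 3*t^2*exp(t) + 30*t*exp(t) + 66*exp(t)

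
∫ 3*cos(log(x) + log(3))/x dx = 3*sin(log(3*x)) + C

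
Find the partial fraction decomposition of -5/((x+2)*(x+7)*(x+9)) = -5/(14*(x + 9)) + 1/(2*(x + 7)) - 1/(7*(x + 2))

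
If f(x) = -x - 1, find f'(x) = -1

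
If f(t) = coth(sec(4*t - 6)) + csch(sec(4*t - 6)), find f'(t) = -4*(cosh(sec(4*t - 6)) + 1)*tan(4*t - 6)*sec(4*t - 6)/sinh(sec(4*t - 6))^2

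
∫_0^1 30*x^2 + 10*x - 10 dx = 5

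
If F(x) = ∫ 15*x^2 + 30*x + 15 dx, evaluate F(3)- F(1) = 280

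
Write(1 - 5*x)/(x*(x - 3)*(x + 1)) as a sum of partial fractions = 3/(2*(x + 1)) - 7/(6*(x - 3)) - 1/(3*x)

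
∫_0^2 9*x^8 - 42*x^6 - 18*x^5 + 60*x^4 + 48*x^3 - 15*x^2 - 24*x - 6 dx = 28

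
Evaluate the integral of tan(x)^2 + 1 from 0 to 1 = tan(1)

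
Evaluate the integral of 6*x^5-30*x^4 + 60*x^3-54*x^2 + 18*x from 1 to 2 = 3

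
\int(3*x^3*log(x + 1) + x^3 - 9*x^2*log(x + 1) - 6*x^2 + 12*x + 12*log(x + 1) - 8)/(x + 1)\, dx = (x - 2)^3*log(x + 1) + C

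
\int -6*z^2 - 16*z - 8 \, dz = -2*z^3 - 8*z^2 - 8*z + C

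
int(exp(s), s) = exp(s) + C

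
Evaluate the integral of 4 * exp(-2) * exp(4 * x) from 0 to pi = -exp(-2) + exp(-2 + 4*pi)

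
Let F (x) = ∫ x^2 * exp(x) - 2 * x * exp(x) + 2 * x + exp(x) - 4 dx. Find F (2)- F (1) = -2*E - 1 + exp(2)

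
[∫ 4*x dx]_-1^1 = 0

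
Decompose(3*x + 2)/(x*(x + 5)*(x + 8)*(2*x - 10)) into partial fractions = 11/(312*(x + 8)) - 13/(300*(x + 5)) + 17/(1300*(x - 5)) - 1/(200*x)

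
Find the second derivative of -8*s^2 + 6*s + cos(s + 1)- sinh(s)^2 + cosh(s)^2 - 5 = -cos(s + 1) - 16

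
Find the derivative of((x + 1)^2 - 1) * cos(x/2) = -x^2*sin(x/2)/2 - x*sin(x/2) + 2*x*cos(x/2) + 2*cos(x/2)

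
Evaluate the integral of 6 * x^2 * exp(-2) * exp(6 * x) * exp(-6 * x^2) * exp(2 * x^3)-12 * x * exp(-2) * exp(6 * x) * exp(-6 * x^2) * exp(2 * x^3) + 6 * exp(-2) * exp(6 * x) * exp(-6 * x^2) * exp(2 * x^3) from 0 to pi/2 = -exp(-2) + exp(2*(-1 + pi/2)^3)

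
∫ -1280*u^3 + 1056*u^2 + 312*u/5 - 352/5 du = -320*u^4 + 352*u^3 + 156*u^2/5 - 352*u/5 + C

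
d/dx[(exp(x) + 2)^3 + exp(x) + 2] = 3*exp(3*x) + 12*exp(2*x) + 13*exp(x)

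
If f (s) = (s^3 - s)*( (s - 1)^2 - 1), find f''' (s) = 60*s^2 - 48*s - 6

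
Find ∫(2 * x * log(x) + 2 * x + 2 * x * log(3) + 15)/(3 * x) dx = (2*x + 15)*log(3*x)/3 + C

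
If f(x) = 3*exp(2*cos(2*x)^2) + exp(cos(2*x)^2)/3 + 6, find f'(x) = -24*exp(2*cos(2*x)^2)*sin(2*x)*cos(2*x) - 4*exp(cos(2*x)^2)*sin(2*x)*cos(2*x)/3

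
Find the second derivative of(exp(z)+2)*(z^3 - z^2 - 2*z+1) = z^3*exp(z) + 5*z^2*exp(z) + 12*z - 5*exp(z) - 4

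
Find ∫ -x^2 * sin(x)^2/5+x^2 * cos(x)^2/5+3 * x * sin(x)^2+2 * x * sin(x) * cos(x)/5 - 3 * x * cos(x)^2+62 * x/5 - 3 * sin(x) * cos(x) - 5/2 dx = x*(62*x + (x - 15)*sin(2*x) - 25)/10 + C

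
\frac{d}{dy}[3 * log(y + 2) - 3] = 3/(y + 2)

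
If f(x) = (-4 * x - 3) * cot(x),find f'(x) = 4*x/sin(x)^2 - 4/tan(x) + 3/sin(x)^2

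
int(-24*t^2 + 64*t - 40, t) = -8*t^3 + 32*t^2 - 40*t + C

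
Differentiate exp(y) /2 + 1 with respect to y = exp(y)/2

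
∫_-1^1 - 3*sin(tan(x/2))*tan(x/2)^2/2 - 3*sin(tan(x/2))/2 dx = 0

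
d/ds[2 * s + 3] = 2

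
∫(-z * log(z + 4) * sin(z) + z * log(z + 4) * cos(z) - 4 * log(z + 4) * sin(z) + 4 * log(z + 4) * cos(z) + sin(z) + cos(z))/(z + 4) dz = sqrt(2)*log(z + 4)*sin(z + pi/4) + C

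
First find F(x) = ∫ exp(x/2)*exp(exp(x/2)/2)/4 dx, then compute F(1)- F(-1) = -exp(exp(-1/2)/2) + exp(exp(1/2)/2)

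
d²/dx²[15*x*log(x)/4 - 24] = 15/(4*x)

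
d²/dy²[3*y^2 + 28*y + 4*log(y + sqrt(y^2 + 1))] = (24*y^6 + 24*y^5*sqrt(y^2 + 1) + 38*y^4 + 26*y^3*sqrt(y^2 + 1) + 24*y^2 + 14*y*sqrt(y^2 + 1) + 6)/(4*y^6 + 4*y^5*sqrt(y^2 + 1) + 9*y^4 + 7*y^3*sqrt(y^2 + 1) + 6*y^2 + 3*y*sqrt(y^2 + 1) + 1)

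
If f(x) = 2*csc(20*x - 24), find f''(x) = 1600*cot(20*x - 24)^2*csc(20*x - 24) + 800*csc(20*x - 24)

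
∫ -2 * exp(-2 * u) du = exp(-2*u) + C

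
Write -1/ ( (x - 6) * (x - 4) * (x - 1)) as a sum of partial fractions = -1/(15*(x - 1)) + 1/(6*(x - 4)) - 1/(10*(x - 6))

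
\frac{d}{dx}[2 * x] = 2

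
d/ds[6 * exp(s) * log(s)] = (6*s*exp(s)*log(s) + 6*exp(s))/s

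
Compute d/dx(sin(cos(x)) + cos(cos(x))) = -sqrt(2)*sin(x)*cos(cos(x) + pi/4)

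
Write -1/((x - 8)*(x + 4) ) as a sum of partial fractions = 1/(12*(x + 4)) - 1/(12*(x - 8))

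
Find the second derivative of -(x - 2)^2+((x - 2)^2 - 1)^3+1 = 30*x^4 - 240*x^3 + 684*x^2 - 816*x + 340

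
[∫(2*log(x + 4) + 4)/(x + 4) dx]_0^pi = -(log(4) + 2)^2 + (log(pi + 4) + 2)^2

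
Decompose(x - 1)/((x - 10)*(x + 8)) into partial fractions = 1/(2*(x + 8)) + 1/(2*(x - 10))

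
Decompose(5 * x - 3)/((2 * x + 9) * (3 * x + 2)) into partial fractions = -19/(23*(3*x + 2)) + 51/(23*(2*x + 9))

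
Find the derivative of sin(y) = cos(y)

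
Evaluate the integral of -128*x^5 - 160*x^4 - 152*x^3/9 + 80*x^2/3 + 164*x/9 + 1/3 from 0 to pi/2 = (-pi^2 - pi)^3/3 - 2*(pi/6 + pi^2/12 + 5)^2 + 7*pi/2 + 13*pi^2/4 + 50 + 3*(-pi^2 - pi)^2/4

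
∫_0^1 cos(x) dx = sin(1)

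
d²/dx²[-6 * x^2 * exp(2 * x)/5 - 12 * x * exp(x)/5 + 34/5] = -24*x^2*exp(2*x)/5 - 48*x*exp(2*x)/5 - 12*x*exp(x)/5 - 12*exp(2*x)/5 - 24*exp(x)/5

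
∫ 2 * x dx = x^2 + C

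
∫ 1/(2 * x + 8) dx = log(x + 4)/2 + C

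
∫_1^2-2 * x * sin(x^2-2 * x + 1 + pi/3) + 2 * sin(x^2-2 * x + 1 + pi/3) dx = -1/2 + cos(1 + pi/3)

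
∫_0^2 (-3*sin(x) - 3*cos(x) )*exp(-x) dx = -3 + 3*exp(-2)*cos(2)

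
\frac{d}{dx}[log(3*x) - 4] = 1/x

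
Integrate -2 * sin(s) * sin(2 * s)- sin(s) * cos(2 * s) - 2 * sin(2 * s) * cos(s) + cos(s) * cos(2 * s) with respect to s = sqrt(2)*sin(s + pi/4)*cos(2*s) + C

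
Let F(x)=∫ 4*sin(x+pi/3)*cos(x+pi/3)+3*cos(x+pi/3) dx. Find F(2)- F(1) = -3*sin(1 + pi/3) + sin(pi/6 + 4) - sin(pi/6 + 2) + 3*sin(pi/3 + 2)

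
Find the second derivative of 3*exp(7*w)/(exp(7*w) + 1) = (-147*exp(14*w) + 147*exp(7*w))/(exp(21*w) + 3*exp(14*w) + 3*exp(7*w) + 1)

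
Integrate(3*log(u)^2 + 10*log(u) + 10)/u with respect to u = (log(u)^2 + 5*log(u) + 10)*log(u) + C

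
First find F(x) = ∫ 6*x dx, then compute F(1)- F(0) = 3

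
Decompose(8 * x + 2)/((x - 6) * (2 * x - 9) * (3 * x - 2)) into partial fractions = 33/(184*(3*x - 2)) - 152/(69*(2*x - 9)) + 25/(24*(x - 6))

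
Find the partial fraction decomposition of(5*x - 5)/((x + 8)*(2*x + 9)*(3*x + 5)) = -120/(323*(3*x + 5)) + 110/(119*(2*x + 9)) - 45/(133*(x + 8))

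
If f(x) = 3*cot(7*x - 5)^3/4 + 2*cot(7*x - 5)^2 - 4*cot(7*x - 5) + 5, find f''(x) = 441*cot(7*x - 5)^5 + 588*cot(7*x - 5)^4 + 539*cot(7*x - 5)^3/2 + 784*cot(7*x - 5)^2 - 343*cot(7*x - 5)/2 + 196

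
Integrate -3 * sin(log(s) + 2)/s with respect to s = 3*cos(log(s) + 2) + C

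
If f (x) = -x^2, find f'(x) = -2*x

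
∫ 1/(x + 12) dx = log(x/2 + 6) + C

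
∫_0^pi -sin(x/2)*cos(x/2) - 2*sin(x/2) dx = -5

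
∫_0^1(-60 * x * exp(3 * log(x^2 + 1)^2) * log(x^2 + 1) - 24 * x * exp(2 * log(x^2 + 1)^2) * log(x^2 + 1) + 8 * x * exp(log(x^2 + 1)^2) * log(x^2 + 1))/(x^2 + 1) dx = -5*exp(3*log(2)^2) - 3*exp(2*log(2)^2) + 2*exp(log(2)^2) + 6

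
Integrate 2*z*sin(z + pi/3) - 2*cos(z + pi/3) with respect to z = -2*z*cos(z + pi/3) + C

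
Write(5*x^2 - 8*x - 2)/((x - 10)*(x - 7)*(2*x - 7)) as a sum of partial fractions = 125/(91*(2*x - 7)) - 187/(21*(x - 7)) + 418/(39*(x - 10))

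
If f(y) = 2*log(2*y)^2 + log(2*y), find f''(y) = (-4*log(y) - 4*log(2) + 3)/y^2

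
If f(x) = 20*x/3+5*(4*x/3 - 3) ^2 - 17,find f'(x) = 160*x/9 - 100/3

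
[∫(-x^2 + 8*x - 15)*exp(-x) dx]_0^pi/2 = -9 + (-3 + pi/2)^2*exp(-pi/2)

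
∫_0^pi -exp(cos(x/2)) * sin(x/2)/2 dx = 1 - E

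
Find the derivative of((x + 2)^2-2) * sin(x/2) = x^2*cos(x/2)/2 + 2*sqrt(2)*x*sin(x/2 + pi/4) + 4*sin(x/2) + cos(x/2)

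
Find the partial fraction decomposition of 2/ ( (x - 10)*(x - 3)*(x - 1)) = 1/(9*(x - 1)) - 1/(7*(x - 3)) + 2/(63*(x - 10))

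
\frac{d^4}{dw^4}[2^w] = 2^w*log(2)^4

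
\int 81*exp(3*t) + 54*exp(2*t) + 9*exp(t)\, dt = (3*exp(t) + 1)^3 + C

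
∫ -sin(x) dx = cos(x) + C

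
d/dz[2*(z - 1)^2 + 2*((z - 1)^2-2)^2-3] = 8*z^3 - 24*z^2 + 12*z + 4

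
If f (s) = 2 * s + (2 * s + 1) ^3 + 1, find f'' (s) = 48*s + 24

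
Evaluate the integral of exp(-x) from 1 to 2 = -(-1 + E)*exp(-1) + (-1 + exp(2))*exp(-2)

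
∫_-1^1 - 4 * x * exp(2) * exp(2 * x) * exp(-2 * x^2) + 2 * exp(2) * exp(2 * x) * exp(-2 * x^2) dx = -exp(-2) + exp(2)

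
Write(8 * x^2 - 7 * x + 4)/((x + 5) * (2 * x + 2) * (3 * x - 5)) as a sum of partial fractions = 131/(320*(3*x - 5)) + 239/(160*(x + 5)) - 19/(64*(x + 1))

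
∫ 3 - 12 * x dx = -6*x^2 + 3*x + C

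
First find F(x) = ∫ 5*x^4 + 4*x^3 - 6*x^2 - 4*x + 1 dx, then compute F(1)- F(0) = -1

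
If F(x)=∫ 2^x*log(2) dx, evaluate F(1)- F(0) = 1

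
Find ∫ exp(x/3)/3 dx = exp(x/3) + C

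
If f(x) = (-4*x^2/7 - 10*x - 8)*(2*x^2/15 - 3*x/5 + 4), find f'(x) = -32*x^3/105 - 104*x^2/35 + 556*x/105 - 176/5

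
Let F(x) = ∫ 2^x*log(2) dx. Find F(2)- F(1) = 2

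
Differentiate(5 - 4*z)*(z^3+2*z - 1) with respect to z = -16*z^3 + 15*z^2 - 16*z + 14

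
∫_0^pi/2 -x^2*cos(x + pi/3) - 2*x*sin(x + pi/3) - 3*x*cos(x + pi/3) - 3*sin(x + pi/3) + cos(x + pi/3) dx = -3*pi/4 - pi^2/8 - sqrt(3)/2 + 1/2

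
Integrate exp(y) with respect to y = exp(y) + C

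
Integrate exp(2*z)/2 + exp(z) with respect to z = (exp(z) + 2)^2/4 + C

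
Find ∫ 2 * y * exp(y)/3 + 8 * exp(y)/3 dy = 2*(y + 3)*exp(y)/3 + C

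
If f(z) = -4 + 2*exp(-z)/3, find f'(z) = -2*exp(-z)/3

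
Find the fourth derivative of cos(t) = cos(t)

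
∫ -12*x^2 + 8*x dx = -4*x^3 + 4*x^2 + C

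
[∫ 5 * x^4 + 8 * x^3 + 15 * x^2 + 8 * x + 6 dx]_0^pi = (2 + (1 + pi)^2)*(2*pi + pi^3)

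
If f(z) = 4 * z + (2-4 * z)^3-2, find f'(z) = -192*z^2 + 192*z - 44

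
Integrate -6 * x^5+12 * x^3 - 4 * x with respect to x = -x^6 + 3*x^4 - 2*x^2 + C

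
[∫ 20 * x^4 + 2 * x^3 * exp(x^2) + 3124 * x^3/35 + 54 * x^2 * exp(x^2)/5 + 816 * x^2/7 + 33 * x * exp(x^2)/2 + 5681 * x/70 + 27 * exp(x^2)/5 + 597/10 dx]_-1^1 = 54*E/5 + 7179/35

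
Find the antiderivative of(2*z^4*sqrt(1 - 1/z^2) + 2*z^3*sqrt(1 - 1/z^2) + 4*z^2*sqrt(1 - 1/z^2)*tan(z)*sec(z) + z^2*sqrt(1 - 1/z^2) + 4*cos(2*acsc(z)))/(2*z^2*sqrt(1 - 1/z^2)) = z^3/3 + z^2/2 + z/2 + 2*sec(z) - 2*sqrt(1 - 1/z^2)/z + C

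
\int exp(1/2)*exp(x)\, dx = exp(x + 1/2) + C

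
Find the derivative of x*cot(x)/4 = -x/(4*sin(x)^2) + 1/(4*tan(x))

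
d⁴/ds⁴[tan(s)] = 24*tan(s)^5 + 40*tan(s)^3 + 16*tan(s)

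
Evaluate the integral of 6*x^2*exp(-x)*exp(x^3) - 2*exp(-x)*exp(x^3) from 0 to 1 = 0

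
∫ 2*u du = u^2 + C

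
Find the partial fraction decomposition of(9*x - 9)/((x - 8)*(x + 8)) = 81/(16*(x + 8)) + 63/(16*(x - 8))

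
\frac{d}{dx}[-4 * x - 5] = -4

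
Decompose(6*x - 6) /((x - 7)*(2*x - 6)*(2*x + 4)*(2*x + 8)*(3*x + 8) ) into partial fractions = 891/(15776*(3*x + 8)) - 15/(2464*(x + 4)) - 1/(80*(x + 2)) - 3/(4760*(x - 3)) + 1/(2552*(x - 7))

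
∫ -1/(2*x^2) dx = 1/(2*x) + C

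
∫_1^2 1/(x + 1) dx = -log(10) + log(15)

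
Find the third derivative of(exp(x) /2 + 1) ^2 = 2*exp(2*x) + exp(x)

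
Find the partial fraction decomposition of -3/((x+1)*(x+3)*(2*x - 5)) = -12/(77*(2*x - 5)) - 3/(22*(x + 3)) + 3/(14*(x + 1))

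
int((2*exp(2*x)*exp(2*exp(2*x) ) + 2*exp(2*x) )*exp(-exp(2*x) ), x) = 2*sinh(exp(2*x)) + C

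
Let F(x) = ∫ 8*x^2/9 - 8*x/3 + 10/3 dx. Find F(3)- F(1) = 100/27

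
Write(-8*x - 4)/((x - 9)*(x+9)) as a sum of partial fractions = -34/(9*(x + 9)) - 38/(9*(x - 9))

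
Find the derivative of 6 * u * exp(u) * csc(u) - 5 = 6*(u - u*cos(u)/sin(u) + 1)*exp(u)/sin(u)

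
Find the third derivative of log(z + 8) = 2/(z^3 + 24*z^2 + 192*z + 512)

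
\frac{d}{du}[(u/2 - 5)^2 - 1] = u/2 - 5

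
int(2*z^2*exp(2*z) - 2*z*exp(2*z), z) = (z - 1)^2*exp(2*z) + C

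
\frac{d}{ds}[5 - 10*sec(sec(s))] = -10*tan(s)*tan(sec(s))*sec(s)*sec(sec(s))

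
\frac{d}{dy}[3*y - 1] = 3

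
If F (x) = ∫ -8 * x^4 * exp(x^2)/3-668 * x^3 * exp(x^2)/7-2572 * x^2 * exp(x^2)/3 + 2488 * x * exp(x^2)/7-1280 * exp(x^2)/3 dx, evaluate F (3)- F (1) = -1520*exp(9) + 1752*E/7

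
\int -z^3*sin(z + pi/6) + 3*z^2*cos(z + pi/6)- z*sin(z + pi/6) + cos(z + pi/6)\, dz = z*(z^2 + 1)*cos(z + pi/6) + C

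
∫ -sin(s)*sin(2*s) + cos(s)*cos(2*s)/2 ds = sin(s)*cos(2*s)/2 + C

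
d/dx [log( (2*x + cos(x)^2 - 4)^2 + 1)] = (-4*x*sin(2*x) + 8*x - 4*sin(x)*cos(x)^3 + 8*sin(2*x) + 4*cos(x)^2 - 16)/(4*x^2 + 4*x*cos(x)^2 - 16*x + cos(x)^4 - 8*cos(x)^2 + 17)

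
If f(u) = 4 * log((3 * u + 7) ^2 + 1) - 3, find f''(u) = (-648*u^2 - 3024*u - 3456)/(81*u^4 + 756*u^3 + 2664*u^2 + 4200*u + 2500)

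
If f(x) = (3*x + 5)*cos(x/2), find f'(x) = -3*x*sin(x/2)/2 - 5*sin(x/2)/2 + 3*cos(x/2)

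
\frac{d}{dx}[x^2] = 2*x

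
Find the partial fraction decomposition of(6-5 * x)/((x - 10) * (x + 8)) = -23/(9*(x + 8)) - 22/(9*(x - 10))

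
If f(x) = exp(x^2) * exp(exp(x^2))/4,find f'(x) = x*exp(x^2 + exp(x^2))/2 + x*exp(2*x^2 + exp(x^2))/2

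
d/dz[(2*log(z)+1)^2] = (8*log(z) + 4)/z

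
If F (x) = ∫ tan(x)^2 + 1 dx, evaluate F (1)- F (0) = tan(1)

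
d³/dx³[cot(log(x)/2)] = -(5 + 6/tan(log(x)/2) + 8/tan(log(x)/2)^2 + 6/tan(log(x)/2)^3 + 3/tan(log(x)/2)^4)/(4*x^3)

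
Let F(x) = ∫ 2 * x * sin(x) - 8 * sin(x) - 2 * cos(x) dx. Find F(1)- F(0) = -8 + 6*cos(1)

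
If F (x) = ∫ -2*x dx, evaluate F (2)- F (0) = -4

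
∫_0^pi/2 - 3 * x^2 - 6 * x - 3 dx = 1 - (1 + pi/2)^3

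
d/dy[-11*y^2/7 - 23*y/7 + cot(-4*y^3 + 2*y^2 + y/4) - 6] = 12*y^2/sin(y*(-4*y^2 + 2*y + 1/4))^2 - 22*y/7 - 4*y/sin(y*(-4*y^2 + 2*y + 1/4))^2 - 23/7 - 1/(4*sin(y*(-4*y^2 + 2*y + 1/4))^2)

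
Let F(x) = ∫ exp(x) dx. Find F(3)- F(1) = -E + exp(3)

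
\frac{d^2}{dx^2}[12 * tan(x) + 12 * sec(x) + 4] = 24*sin(x)/cos(x)^3 - 12/cos(x) + 24/cos(x)^3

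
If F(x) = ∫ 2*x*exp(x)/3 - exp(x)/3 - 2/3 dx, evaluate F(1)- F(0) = 1/3 - E/3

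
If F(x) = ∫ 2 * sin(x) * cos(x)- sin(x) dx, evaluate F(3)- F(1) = cos(3) - cos(3)^2 - cos(1) + cos(1)^2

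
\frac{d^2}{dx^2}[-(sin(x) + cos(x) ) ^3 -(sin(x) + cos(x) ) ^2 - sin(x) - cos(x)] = 18*sqrt(2)*sin(x)^2*cos(x + pi/4) + 8*sin(x)*cos(x) + 16*sin(x) - 2*cos(x)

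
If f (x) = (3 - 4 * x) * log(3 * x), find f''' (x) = (4*x + 6)/x^3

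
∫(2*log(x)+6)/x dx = (log(x) + 3)^2 + C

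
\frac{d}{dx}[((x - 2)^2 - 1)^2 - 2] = 4*x^3 - 24*x^2 + 44*x - 24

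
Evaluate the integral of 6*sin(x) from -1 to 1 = 0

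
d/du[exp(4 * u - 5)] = 4*exp(4*u - 5)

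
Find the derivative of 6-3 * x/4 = -3/4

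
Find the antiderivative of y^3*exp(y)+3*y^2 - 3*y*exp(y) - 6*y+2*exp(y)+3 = (y - 1)^3*(exp(y) + 1) + C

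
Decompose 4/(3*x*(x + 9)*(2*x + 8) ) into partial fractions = 2/(135*(x + 9)) - 1/(30*(x + 4)) + 1/(54*x)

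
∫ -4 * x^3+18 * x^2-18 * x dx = -x^4 + 6*x^3 - 9*x^2 + C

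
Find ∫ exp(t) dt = exp(t) + C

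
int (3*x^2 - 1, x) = x^3 - x + C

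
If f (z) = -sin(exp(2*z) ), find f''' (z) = 8*(exp(4*z)*cos(exp(2*z)) + 3*exp(2*z)*sin(exp(2*z)) - cos(exp(2*z)))*exp(2*z)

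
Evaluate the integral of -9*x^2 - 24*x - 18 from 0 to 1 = -33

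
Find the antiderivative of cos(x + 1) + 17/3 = 17*x/3 + sin(x + 1) + C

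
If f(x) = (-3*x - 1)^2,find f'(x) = 18*x + 6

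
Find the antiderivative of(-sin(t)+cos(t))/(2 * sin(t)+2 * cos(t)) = log(sin(t + pi/4))/2 + C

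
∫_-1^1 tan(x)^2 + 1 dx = 2*tan(1)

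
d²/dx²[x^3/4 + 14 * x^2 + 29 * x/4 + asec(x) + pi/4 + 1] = (3*x^6 + 56*x^5 - 6*x^4 - 112*x^3 - 4*x^2*sqrt(1 - 1/x^2) + 3*x^2 + 56*x + 2*sqrt(1 - 1/x^2))/(2*x^5 - 4*x^3 + 2*x)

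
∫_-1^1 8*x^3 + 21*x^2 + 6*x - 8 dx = -2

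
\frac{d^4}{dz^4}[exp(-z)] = exp(-z)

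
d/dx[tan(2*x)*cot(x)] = 2/(cos(2*x)^2*tan(x)) - tan(2*x)/sin(x)^2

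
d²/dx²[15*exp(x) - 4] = 15*exp(x)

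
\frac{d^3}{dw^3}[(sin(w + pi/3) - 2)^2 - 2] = 4*cos(w + pi/3) - 4*cos(2*w + pi/6)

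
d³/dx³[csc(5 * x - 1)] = -750*cot(5*x - 1)^3*csc(5*x - 1) - 625*cot(5*x - 1)*csc(5*x - 1)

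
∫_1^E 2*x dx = -1 + exp(2)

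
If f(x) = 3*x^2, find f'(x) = 6*x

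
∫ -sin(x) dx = cos(x) + C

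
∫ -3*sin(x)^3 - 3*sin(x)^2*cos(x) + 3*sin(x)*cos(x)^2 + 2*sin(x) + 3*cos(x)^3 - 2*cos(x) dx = -2*sqrt(2)*sin(x + pi/4)*cos(x + pi/4)^2 + C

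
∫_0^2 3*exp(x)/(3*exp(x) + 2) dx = -log(5) + log(2 + 3*exp(2))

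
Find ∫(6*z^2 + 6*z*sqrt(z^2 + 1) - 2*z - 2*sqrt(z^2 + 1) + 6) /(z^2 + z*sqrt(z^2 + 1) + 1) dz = 6*z - 2*log(z + sqrt(z^2 + 1)) + C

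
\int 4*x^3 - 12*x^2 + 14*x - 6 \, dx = x^4 - 4*x^3 + 7*x^2 - 6*x + C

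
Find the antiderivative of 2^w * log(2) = 2^w + C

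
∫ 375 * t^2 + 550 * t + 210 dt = 125*t^3 + 275*t^2 + 210*t + C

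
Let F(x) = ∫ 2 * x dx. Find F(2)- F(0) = 4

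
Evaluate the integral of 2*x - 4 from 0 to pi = -4 + (-2 + pi)^2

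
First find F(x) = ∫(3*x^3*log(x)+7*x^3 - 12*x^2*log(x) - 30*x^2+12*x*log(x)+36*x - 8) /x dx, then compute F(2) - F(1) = 2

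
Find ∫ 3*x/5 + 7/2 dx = 3*x^2/10 + 7*x/2 + C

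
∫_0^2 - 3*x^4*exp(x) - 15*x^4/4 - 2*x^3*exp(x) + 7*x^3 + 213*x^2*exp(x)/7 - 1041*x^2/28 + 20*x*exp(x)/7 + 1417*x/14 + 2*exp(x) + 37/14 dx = 788/7 + 264*exp(2)/7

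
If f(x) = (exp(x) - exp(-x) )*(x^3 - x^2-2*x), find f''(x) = (x^3*exp(2*x) - x^3 + 5*x^2*exp(2*x) + 7*x^2 - 8*x - 6*exp(2*x) - 2)*exp(-x)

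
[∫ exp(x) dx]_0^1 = -1 + E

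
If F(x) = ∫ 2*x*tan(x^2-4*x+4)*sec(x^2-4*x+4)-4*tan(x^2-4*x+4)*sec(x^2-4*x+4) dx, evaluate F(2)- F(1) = 1 - sec(1)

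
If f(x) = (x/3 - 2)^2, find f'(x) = 2*x/9 - 4/3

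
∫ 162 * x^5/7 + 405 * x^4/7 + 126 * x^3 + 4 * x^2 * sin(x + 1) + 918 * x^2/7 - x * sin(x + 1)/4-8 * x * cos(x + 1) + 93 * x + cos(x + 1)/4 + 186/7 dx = x*(108*x^5 + 324*x^4 + 882*x^3 + 1224*x^2 - 112*x*cos(x + 1) + 1302*x + 7*cos(x + 1) + 744)/28 + C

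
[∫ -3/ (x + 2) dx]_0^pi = -3*log(2 + pi) + 3*log(2)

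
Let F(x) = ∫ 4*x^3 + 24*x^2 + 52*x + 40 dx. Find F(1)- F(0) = 75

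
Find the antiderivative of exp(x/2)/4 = exp(x/2)/2 + C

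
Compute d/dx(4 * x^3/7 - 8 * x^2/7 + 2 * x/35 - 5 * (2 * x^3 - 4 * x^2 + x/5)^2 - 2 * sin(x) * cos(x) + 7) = -120*x^5 + 400*x^4 - 336*x^3 + 180*x^2/7 - 94*x/35 + 4*sin(x)^2 - 68/35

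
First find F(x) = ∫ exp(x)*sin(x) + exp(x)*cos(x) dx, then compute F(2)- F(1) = E*(-sin(1) + E*sin(2))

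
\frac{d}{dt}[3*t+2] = 3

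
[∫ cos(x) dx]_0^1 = sin(1)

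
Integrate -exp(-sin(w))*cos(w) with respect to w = exp(-sin(w)) + C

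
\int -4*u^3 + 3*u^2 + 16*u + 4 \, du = -u^4 + u^3 + 8*u^2 + 4*u + C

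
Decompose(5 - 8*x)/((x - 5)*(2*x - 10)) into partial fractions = -4/(x - 5) - 35/(2*(x - 5)^2)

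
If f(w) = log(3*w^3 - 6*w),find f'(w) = (3*w^2 - 2)/(w^3 - 2*w)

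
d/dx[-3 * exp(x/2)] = -3*exp(x/2)/2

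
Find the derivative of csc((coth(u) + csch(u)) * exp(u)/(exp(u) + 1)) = (exp(u)*cosh(u) + exp(u) - sinh(u) - sinh(2*u)/2 + cosh(u) + 1)*exp(u)*cos((coth(u) + csch(u))*exp(u)/(exp(u) + 1))/((exp(u) + 1)^2*sin((coth(u) + csch(u))*exp(u)/(exp(u) + 1))^2*sinh(u)^2)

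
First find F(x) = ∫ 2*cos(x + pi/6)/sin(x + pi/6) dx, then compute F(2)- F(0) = 2*log(sin(pi/6 + 2)) + 2*log(2)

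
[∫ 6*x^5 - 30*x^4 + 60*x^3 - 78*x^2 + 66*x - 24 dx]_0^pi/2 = -16 + (-3 + (-1 + pi/2)^3)^2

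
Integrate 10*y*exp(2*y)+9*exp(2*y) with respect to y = (5*y + 2)*exp(2*y) + C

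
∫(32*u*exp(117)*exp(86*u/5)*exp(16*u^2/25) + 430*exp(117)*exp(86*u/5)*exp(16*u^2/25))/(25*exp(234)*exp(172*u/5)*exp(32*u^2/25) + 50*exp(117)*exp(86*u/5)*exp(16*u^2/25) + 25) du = exp(6*u/5 + 4*(2*u + 25)^2/25 + 17)/(exp(6*u/5 + 4*(2*u + 25)^2/25 + 17) + 1) + C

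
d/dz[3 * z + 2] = 3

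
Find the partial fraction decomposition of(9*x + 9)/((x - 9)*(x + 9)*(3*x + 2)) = -27/(725*(3*x + 2)) - 4/(25*(x + 9)) + 5/(29*(x - 9))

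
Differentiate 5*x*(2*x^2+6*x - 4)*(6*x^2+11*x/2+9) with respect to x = 300*x^4 + 940*x^3 + 405*x^2 + 320*x - 180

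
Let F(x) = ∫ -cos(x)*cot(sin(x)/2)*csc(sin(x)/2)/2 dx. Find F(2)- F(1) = -csc(sin(1)/2) + csc(sin(2)/2)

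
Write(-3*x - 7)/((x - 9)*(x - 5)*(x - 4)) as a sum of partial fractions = -19/(5*(x - 4)) + 11/(2*(x - 5)) - 17/(10*(x - 9))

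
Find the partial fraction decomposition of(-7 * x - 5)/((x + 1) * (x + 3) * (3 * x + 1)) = -3/(2*(3*x + 1)) + 1/(x + 3) - 1/(2*(x + 1))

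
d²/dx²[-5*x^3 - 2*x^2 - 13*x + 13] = -30*x - 4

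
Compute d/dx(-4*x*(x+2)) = -8*x - 8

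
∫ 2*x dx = x^2 + C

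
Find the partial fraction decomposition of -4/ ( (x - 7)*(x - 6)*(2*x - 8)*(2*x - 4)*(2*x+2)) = -1/(1680*(x + 1)) + 1/(240*(x - 2)) - 1/(120*(x - 4)) + 1/(112*(x - 6)) - 1/(240*(x - 7))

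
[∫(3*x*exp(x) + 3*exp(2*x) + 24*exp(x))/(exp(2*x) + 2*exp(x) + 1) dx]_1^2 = -24*E/(1 + E) + 27*exp(2)/(1 + exp(2))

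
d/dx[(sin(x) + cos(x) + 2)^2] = 2*cos(2*x) + 4*sqrt(2)*cos(x + pi/4)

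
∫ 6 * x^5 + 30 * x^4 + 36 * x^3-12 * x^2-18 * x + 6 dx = x^6 + 6*x^5 + 9*x^4 - 4*x^3 - 9*x^2 + 6*x + C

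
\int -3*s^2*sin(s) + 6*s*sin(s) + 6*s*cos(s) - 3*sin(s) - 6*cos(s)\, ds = 3*(s - 1)^2*cos(s) + C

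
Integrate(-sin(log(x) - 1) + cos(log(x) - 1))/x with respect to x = sqrt(2)*cos(-log(x) + pi/4 + 1) + C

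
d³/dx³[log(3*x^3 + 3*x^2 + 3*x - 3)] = (6*x^6 + 12*x^5 + 6*x^4 + 52*x^3 + 54*x^2 + 24*x + 14)/(x^9 + 3*x^8 + 6*x^7 + 4*x^6 - 6*x^4 - 2*x^3 + 3*x - 1)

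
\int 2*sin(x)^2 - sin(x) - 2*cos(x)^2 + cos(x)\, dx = -sin(2*x) + sqrt(2)*sin(x + pi/4) + C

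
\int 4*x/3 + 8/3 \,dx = 2*x^2/3 + 8*x/3 + C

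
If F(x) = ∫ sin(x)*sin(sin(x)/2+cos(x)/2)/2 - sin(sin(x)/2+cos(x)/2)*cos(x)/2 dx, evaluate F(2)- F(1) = -cos(cos(1)/2 + sin(1)/2) + cos(cos(2)/2 + sin(2)/2)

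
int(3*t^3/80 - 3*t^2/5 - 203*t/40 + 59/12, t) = 3*t^4/320 - t^3/5 - 203*t^2/80 + 59*t/12 + C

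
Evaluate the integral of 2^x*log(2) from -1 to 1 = 3/2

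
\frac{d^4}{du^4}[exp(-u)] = exp(-u)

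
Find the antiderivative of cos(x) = sin(x) + C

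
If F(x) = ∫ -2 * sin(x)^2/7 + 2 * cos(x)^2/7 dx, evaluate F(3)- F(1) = -sin(2)/7 + sin(6)/7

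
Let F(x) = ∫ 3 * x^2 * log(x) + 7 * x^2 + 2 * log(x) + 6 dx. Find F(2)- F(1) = 12*log(2) + 18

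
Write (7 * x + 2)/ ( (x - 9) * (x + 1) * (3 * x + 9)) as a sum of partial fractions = -19/(72*(x + 3)) + 1/(12*(x + 1)) + 13/(72*(x - 9))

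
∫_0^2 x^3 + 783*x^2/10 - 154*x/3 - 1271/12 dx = -1017/10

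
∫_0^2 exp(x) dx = -1 + exp(2)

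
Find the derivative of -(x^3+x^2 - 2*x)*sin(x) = -x^3*cos(x) - 3*x^2*sin(x) - x^2*cos(x) - 2*x*sin(x) + 2*x*cos(x) + 2*sin(x)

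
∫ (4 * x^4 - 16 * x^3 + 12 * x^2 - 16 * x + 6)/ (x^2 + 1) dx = 4*x^3/3 - 8*x^2 + 8*x + 2*acot(x) + C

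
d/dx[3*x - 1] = 3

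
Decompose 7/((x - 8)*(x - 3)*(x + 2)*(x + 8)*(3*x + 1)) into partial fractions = 567/(28750*(3*x + 1)) + 7/(24288*(x + 8)) - 7/(1500*(x + 2)) - 7/(2750*(x - 3)) + 7/(20000*(x - 8))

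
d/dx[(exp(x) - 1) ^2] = 2*exp(2*x) - 2*exp(x)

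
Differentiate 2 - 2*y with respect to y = -2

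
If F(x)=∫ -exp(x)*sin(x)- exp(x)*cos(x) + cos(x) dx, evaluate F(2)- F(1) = (1 - exp(2))*sin(2) + (-1 + E)*sin(1)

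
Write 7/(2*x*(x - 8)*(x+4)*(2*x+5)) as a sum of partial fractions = 4/(45*(2*x + 5)) - 7/(288*(x + 4)) + 1/(576*(x - 8)) - 7/(320*x)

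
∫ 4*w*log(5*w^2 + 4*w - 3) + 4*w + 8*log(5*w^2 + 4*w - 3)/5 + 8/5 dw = 2*(5*w^2 + 4*w - 3)*log(5*w^2 + 4*w - 3)/5 + C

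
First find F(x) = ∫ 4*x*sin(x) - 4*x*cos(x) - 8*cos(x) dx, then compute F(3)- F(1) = 8*sqrt(2)*(sin(pi/4 + 1) - 2*sin(pi/4 + 3))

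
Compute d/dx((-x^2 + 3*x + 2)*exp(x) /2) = -x^2*exp(x)/2 + x*exp(x)/2 + 5*exp(x)/2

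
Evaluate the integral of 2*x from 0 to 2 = 4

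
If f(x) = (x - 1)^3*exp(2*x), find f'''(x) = 8*x^3*exp(2*x) + 12*x^2*exp(2*x) - 12*x*exp(2*x) - 2*exp(2*x)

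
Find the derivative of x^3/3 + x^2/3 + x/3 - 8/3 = x^2 + 2*x/3 + 1/3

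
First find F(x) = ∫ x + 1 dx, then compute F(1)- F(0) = 3/2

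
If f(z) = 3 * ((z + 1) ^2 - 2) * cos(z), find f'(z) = -3*z^2*sin(z) - 6*z*sin(z) + 6*z*cos(z) + 3*sin(z) + 6*cos(z)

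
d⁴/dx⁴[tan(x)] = 24*tan(x)^5 + 40*tan(x)^3 + 16*tan(x)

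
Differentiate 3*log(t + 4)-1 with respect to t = 3/(t + 4)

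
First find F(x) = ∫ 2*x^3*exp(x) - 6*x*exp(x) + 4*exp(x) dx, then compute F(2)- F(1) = 2*exp(2)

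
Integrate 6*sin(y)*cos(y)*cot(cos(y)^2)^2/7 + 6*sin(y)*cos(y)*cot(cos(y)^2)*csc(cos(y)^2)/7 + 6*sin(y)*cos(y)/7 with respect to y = 3*cot(cos(y)^2)/7 + 3*csc(cos(y)^2)/7 + C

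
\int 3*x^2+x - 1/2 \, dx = x^3 + x^2/2 - x/2 + C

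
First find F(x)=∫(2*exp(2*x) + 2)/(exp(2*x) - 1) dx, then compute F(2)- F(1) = -2*log(E - exp(-1)) + 2*log(-exp(-2) + exp(2))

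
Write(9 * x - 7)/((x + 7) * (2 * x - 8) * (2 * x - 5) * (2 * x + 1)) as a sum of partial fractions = -23/(702*(2*x + 1)) - 31/(342*(2*x - 5)) + 35/(2717*(x + 7)) + 29/(594*(x - 4))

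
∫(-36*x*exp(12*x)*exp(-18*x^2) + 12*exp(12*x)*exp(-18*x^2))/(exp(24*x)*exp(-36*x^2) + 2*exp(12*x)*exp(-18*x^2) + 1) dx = 1/(exp(6*x*(3*x - 2)) + 1) + C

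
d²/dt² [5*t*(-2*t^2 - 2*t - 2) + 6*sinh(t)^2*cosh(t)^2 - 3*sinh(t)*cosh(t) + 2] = -60*t + 24*(cosh(2*t) - 1)^2 - 6*sinh(2*t) + 48*cosh(2*t) - 56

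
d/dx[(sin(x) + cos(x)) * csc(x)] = -1/sin(x)^2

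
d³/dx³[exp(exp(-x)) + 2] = (-3*exp(x + exp(-x)) - exp(2*x + exp(-x)) - exp(exp(-x)))*exp(-3*x)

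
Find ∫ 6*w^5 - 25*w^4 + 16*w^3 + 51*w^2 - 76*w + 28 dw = w^6 - 5*w^5 + 4*w^4 + 17*w^3 - 38*w^2 + 28*w + C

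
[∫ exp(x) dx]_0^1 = -1 + E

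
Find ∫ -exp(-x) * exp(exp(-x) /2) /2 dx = exp(exp(-x)/2) + C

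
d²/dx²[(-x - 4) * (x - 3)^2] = 4 - 6*x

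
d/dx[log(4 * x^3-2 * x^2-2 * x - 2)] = (6*x^2 - 2*x - 1)/(2*x^3 - x^2 - x - 1)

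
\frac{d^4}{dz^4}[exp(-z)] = exp(-z)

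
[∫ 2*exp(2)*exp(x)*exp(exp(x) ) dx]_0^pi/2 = -2*exp(3) + 2*exp(2 + exp(pi/2))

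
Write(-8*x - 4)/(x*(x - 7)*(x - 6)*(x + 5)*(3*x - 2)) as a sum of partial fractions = -189/(2584*(3*x - 2)) + 3/(935*(x + 5)) + 13/(264*(x - 6)) - 5/(133*(x - 7)) + 1/(105*x)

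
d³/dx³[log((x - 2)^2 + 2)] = (4*x^3 - 24*x^2 + 24*x + 16)/(x^6 - 12*x^5 + 66*x^4 - 208*x^3 + 396*x^2 - 432*x + 216)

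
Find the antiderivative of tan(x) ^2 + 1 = tan(x) + C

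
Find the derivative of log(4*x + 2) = 2/(2*x + 1)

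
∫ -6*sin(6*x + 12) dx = cos(6*x + 12) + C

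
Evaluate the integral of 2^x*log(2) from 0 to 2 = 3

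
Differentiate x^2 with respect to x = 2*x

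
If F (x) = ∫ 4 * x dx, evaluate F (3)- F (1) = 16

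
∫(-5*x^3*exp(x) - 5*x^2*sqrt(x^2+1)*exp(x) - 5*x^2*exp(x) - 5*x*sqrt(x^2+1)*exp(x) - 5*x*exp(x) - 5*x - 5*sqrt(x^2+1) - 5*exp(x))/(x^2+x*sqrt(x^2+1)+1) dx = -5*x*exp(x) - 5*log(x + sqrt(x^2 + 1)) + C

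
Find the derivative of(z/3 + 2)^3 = z^2/9 + 4*z/3 + 4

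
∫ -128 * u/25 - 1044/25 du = -64*u^2/25 - 1044*u/25 + C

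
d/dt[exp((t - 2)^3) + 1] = 3*t^2*exp(t^3 - 6*t^2 + 12*t - 8) - 12*t*exp(t^3 - 6*t^2 + 12*t - 8) + 12*exp(t^3 - 6*t^2 + 12*t - 8)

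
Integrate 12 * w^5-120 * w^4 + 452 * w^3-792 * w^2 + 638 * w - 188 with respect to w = 2*w^6 - 24*w^5 + 113*w^4 - 264*w^3 + 319*w^2 - 188*w + C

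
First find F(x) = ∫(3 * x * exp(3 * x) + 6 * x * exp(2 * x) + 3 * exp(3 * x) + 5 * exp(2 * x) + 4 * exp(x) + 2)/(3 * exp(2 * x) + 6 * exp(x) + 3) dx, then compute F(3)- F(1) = -exp(2)/(1 + E) + 4/3 + 3*exp(6)/(1 + exp(3))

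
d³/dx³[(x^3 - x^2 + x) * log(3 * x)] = (6*x^2*log(x) + 6*x^2*log(3) + 11*x^2 - 2*x - 1)/x^2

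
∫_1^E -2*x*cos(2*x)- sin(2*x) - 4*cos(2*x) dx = 3*sin(2) + (-E - 2)*sin(2*E)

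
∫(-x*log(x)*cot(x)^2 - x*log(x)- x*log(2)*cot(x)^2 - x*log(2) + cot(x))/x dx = log(2*x)*cot(x) + C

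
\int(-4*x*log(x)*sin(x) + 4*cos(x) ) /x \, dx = 4*log(x)*cos(x) + C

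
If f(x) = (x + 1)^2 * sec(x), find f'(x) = (x^2*sin(x)/cos(x) + 2*x*sin(x)/cos(x) + 2*x + sin(x)/cos(x) + 2)/cos(x)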